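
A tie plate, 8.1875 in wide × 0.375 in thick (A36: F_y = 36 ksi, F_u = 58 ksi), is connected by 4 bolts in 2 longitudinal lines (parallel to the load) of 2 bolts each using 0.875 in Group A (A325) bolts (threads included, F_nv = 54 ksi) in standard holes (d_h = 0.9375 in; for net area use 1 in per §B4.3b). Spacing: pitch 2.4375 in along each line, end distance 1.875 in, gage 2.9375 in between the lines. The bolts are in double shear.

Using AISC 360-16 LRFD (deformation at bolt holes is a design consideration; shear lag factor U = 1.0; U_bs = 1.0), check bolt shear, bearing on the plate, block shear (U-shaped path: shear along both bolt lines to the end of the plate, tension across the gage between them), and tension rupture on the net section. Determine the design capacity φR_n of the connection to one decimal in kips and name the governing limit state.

Bolt shear: A_b = π(0.875)²/4 = 0.60132 in². φR_n = 0.75 × 54 × 0.60132 × 4 × 2 = 194.8 kips.
Bearing (0.375 in plate, F_u = 58 ksi): end bolts L_c = 1.875 − 0.9375/2 = 1.40625, R_n = min(1.2×1.40625×0.375×58, 2.4×0.875×0.375×58) = 36.703 kips/bolt; interior L_c = 2.4375 − 0.9375 = 1.5, R_n = 39.15 kips/bolt. φR_n = 0.75 × (2×36.703 + 2×39.15) = 113.8 kips.
Block shear: shear path 2×[1.875+1×2.4375] = 2×4.3125 in, A_gv = 3.2344, A_nv = 2×(4.3125 − 1.5×1)×0.375 = 2.1094 in²; tension across gage: (2.9375 − 1×1)×0.375 = 0.72656 in². R_n = min(0.6×58×2.1094, 0.6×36×3.2344) + 1.0×58×0.72656 = min(73.407, 69.863) + 42.14 = 112 kips. φR_n = 0.75 × 112 = 84.0 kips.
Tension rupture (net): A_n = (8.1875 − 2×1)×0.375 = 2.3203 in² (U = 1.0, A_e = A_n). φR_n = 0.75 × 58 × 2.3203 = 100.9 kips.
Governing: min(194.8, 113.8, 84.0, 100.9) = 84.0 kips → block shear.

84.0 kips (block shear governs)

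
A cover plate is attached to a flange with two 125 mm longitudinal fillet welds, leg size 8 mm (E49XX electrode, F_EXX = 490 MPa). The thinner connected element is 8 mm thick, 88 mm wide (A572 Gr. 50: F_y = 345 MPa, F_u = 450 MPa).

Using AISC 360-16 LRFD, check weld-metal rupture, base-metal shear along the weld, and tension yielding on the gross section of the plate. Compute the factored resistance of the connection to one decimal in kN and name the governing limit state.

Weld metal: throat = 0.707×8 = 5.656 mm, L = 2×125 = 250 mm. φR_n = 0.75 × 0.6 × 490 × 5.656 × 250 = 311.8 kN.
Base metal shear (8 mm plate): yield φR_n = 1.0×0.6×345×8×250 = 414.0 kN; rupture φR_n = 0.75×0.6×450×8×250 = 405.0 kN; take 405.0 kN (rupture).
Tension yield (gross): A_g = 88×8 = 704 mm². φR_n = 0.90 × 345 × 704 = 218.6 kN.
Governing: min(311.8, 405.0, 218.6) = 218.6 kN → gross-section yield.

218.6 kN (gross-section yield governs)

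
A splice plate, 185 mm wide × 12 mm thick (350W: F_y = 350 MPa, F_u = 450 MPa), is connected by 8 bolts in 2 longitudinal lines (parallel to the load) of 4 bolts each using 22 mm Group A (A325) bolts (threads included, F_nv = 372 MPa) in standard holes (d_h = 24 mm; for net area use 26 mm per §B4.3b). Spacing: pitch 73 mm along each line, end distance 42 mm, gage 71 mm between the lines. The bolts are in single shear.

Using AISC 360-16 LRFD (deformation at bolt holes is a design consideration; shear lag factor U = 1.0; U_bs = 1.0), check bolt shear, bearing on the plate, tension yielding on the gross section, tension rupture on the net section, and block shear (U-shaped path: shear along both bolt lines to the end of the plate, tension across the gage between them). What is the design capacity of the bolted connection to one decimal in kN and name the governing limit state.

538.7 kN (net-section rupture governs)

Bolt shear: A_b = π(22)²/4 = 380.13 mm². φR_n = 0.75 × 372 × 380.13 × 8 × 1 = 848.5 kN.
Bearing (12 mm plate, F_u = 450 MPa): end bolts L_c = 42 − 24/2 = 30, R_n = min(1.2×30×12×450, 2.4×22×12×450) = 194.4 kN/bolt; interior L_c = 73 − 24 = 49, R_n = 285.12 kN/bolt. φR_n = 0.75 × (2×194.4 + 6×285.12) = 1574.6 kN.
Tension yield (gross): A_g = 185×12 = 2220 mm². φR_n = 0.90 × 350 × 2220 = 699.3 kN.
Tension rupture (net): A_n = (185 − 2×26)×12 = 1596 mm² (U = 1.0, A_e = A_n). φR_n = 0.75 × 450 × 1596 = 538.7 kN.
Block shear: shear path 2×[42+3×73] = 2×261 mm, A_gv = 6264, A_nv = 2×(261 − 3.5×26)×12 = 4080 mm²; tension across gage: (71 − 1×26)×12 = 540 mm². R_n = min(0.6×450×4080, 0.6×350×6264) + 1.0×450×540 = min(1101.6, 1315.4) + 243 = 1344.6 kN. φR_n = 0.75 × 1344.6 = 1008.5 kN.
Governing: min(848.5, 1574.6, 699.3, 538.7, 1008.5) = 538.7 kN → net-section rupture.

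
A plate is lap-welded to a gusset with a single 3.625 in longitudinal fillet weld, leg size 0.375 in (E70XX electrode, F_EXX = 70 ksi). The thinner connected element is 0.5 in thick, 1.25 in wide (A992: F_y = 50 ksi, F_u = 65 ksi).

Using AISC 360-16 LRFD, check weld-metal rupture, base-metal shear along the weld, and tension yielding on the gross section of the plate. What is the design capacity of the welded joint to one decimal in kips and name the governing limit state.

28.1 kips (gross-section yield governs)

Weld metal: throat = 0.707×0.375 = 0.26513 in, L = 3.625 in. φR_n = 0.75 × 0.6 × 70 × 0.26513 × 3.625 = 30.3 kips.
Base metal shear (0.5 in plate): yield φR_n = 1.0×0.6×50×0.5×3.625 = 54.4 kips; rupture φR_n = 0.75×0.6×65×0.5×3.625 = 53.0 kips; take 53.0 kips (rupture).
Tension yield (gross): A_g = 1.25×0.5 = 0.625 in². φR_n = 0.90 × 50 × 0.625 = 28.1 kips.
Governing: min(30.3, 53.0, 28.1) = 28.1 kips → gross-section yield.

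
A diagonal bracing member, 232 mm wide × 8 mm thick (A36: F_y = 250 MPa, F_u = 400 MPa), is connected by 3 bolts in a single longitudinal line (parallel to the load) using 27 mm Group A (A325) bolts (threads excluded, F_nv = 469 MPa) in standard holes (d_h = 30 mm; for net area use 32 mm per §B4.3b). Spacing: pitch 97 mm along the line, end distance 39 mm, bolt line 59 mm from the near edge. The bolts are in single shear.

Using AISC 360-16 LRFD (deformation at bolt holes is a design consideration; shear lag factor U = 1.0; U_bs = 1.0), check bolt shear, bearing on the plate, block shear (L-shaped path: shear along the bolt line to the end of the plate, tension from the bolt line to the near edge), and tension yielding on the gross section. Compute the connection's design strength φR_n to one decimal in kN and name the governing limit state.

Bolt shear: A_b = π(27)²/4 = 572.56 mm². φR_n = 0.75 × 469 × 572.56 × 3 × 1 = 604.2 kN.
Bearing (8 mm plate, F_u = 400 MPa): end bolts L_c = 39 − 30/2 = 24, R_n = min(1.2×24×8×400, 2.4×27×8×400) = 92.16 kN/bolt; interior L_c = 97 − 30 = 67, R_n = 207.36 kN/bolt. φR_n = 0.75 × (1×92.16 + 2×207.36) = 380.2 kN.
Block shear: shear path 1×[39+2×97] = 1×233 mm, A_gv = 1864, A_nv = 1×(233 − 2.5×32)×8 = 1224 mm²; tension to near edge: (59 − 0.5×32)×8 = 344 mm². R_n = min(0.6×400×1224, 0.6×250×1864) + 1.0×400×344 = min(293.76, 279.6) + 137.6 = 417.2 kN. φR_n = 0.75 × 417.2 = 312.9 kN.
Tension yield (gross): A_g = 232×8 = 1856 mm². φR_n = 0.90 × 250 × 1856 = 417.6 kN.
Governing: min(604.2, 380.2, 312.9, 417.6) = 312.9 kN → block shear.

312.9 kN (block shear governs)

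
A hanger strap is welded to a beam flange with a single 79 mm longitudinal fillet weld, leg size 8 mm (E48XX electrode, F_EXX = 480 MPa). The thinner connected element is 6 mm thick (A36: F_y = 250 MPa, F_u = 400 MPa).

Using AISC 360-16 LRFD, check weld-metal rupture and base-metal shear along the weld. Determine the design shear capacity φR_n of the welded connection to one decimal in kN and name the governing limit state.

Weld metal: throat = 0.707×8 = 5.656 mm, L = 79 mm. φR_n = 0.75 × 0.6 × 480 × 5.656 × 79 = 96.5 kN.
Base metal shear (6 mm plate): yield φR_n = 1.0×0.6×250×6×79 = 71.1 kN; rupture φR_n = 0.75×0.6×400×6×79 = 85.3 kN; take 71.1 kN (yield).
Governing: min(96.5, 71.1) = 71.1 kN → base-metal shear.

71.1 kN (base-metal shear governs)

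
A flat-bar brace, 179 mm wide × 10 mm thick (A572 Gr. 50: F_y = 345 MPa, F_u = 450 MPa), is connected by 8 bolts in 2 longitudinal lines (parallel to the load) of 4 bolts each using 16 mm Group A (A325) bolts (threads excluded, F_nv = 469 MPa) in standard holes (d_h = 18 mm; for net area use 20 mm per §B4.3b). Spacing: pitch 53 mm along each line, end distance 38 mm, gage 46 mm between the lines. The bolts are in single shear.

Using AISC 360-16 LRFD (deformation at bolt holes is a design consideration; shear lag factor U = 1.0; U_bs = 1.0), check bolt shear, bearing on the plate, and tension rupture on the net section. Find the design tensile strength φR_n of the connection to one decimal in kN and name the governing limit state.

Bolt shear: A_b = π(16)²/4 = 201.06 mm². φR_n = 0.75 × 469 × 201.06 × 8 × 1 = 565.8 kN.
Bearing (10 mm plate, F_u = 450 MPa): end bolts L_c = 38 − 18/2 = 29, R_n = min(1.2×29×10×450, 2.4×16×10×450) = 156.6 kN/bolt; interior L_c = 53 − 18 = 35, R_n = 172.8 kN/bolt. φR_n = 0.75 × (2×156.6 + 6×172.8) = 1012.5 kN.
Tension rupture (net): A_n = (179 − 2×20)×10 = 1390 mm² (U = 1.0, A_e = A_n). φR_n = 0.75 × 450 × 1390 = 469.1 kN.
Governing: min(565.8, 1012.5, 469.1) = 469.1 kN → net-section rupture.

469.1 kN (net-section rupture governs)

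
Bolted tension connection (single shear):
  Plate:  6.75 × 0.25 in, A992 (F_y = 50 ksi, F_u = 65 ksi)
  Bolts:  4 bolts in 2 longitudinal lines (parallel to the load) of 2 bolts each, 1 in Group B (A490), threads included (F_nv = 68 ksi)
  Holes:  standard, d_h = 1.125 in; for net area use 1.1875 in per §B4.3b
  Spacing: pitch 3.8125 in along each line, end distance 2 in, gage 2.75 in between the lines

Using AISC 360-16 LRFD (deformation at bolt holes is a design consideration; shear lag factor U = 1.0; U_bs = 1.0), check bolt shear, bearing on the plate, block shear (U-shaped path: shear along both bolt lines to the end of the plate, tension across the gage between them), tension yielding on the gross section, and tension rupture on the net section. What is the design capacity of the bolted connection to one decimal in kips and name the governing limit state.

53.3 kips (net-section rupture governs)

Bolt shear: A_b = π(1)²/4 = 0.7854 in². φR_n = 0.75 × 68 × 0.7854 × 4 × 1 = 160.2 kips.
Bearing (0.25 in plate, F_u = 65 ksi): end bolts L_c = 2 − 1.125/2 = 1.4375, R_n = min(1.2×1.4375×0.25×65, 2.4×1×0.25×65) = 28.031 kips/bolt; interior L_c = 3.8125 − 1.125 = 2.6875, R_n = 39 kips/bolt. φR_n = 0.75 × (2×28.031 + 2×39) = 100.5 kips.
Block shear: shear path 2×[2+1×3.8125] = 2×5.8125 in, A_gv = 2.9063, A_nv = 2×(5.8125 − 1.5×1.1875)×0.25 = 2.0156 in²; tension across gage: (2.75 − 1×1.1875)×0.25 = 0.39063 in². R_n = min(0.6×65×2.0156, 0.6×50×2.9063) + 1.0×65×0.39063 = min(78.608, 87.189) + 25.391 = 104 kips. φR_n = 0.75 × 104 = 78.0 kips.
Tension yield (gross): A_g = 6.75×0.25 = 1.6875 in². φR_n = 0.90 × 50 × 1.6875 = 75.9 kips.
Tension rupture (net): A_n = (6.75 − 2×1.1875)×0.25 = 1.0938 in² (U = 1.0, A_e = A_n). φR_n = 0.75 × 65 × 1.0938 = 53.3 kips.
Governing: min(160.2, 100.5, 78.0, 75.9, 53.3) = 53.3 kips → net-section rupture.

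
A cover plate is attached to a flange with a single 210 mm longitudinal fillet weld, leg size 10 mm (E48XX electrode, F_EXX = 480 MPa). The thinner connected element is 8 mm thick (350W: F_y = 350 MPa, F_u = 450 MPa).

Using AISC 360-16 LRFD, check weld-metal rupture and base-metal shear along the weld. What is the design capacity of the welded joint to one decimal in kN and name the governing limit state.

320.7 kN (weld metal governs)

Weld metal: throat = 0.707×10 = 7.07 mm, L = 210 mm. φR_n = 0.75 × 0.6 × 480 × 7.07 × 210 = 320.7 kN.
Base metal shear (8 mm plate): yield φR_n = 1.0×0.6×350×8×210 = 352.8 kN; rupture φR_n = 0.75×0.6×450×8×210 = 340.2 kN; take 340.2 kN (rupture).
Governing: min(320.7, 340.2) = 320.7 kN → weld metal.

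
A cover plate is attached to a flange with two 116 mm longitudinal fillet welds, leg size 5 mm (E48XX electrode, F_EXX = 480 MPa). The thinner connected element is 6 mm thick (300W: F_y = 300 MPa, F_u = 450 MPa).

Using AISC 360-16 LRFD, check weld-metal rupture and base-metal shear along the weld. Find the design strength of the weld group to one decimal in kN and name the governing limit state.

Weld metal: throat = 0.707×5 = 3.535 mm, L = 2×116 = 232 mm. φR_n = 0.75 × 0.6 × 480 × 3.535 × 232 = 177.1 kN.
Base metal shear (6 mm plate): yield φR_n = 1.0×0.6×300×6×232 = 250.6 kN; rupture φR_n = 0.75×0.6×450×6×232 = 281.9 kN; take 250.6 kN (yield).
Governing: min(177.1, 250.6) = 177.1 kN → weld metal.

177.1 kN (weld metal governs)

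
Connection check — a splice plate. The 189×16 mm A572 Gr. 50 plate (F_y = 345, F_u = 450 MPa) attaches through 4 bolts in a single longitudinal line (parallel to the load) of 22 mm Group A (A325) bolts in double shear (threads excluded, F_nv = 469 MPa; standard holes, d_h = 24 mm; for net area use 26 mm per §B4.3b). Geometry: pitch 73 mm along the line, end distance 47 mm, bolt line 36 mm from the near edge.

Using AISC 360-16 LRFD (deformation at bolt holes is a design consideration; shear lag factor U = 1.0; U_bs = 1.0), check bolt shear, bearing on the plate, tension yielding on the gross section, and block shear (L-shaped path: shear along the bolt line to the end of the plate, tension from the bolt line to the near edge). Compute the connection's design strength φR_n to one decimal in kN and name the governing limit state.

691.2 kN (block shear governs)

Bolt shear: A_b = π(22)²/4 = 380.13 mm². φR_n = 0.75 × 469 × 380.13 × 4 × 2 = 1069.7 kN.
Bearing (16 mm plate, F_u = 450 MPa): end bolts L_c = 47 − 24/2 = 35, R_n = min(1.2×35×16×450, 2.4×22×16×450) = 302.4 kN/bolt; interior L_c = 73 − 24 = 49, R_n = 380.16 kN/bolt. φR_n = 0.75 × (1×302.4 + 3×380.16) = 1082.2 kN.
Tension yield (gross): A_g = 189×16 = 3024 mm². φR_n = 0.90 × 345 × 3024 = 939.0 kN.
Block shear: shear path 1×[47+3×73] = 1×266 mm, A_gv = 4256, A_nv = 1×(266 − 3.5×26)×16 = 2800 mm²; tension to near edge: (36 − 0.5×26)×16 = 368 mm². R_n = min(0.6×450×2800, 0.6×345×4256) + 1.0×450×368 = min(756, 880.99) + 165.6 = 921.6 kN. φR_n = 0.75 × 921.6 = 691.2 kN.
Governing: min(1069.7, 1082.2, 939.0, 691.2) = 691.2 kN → block shear.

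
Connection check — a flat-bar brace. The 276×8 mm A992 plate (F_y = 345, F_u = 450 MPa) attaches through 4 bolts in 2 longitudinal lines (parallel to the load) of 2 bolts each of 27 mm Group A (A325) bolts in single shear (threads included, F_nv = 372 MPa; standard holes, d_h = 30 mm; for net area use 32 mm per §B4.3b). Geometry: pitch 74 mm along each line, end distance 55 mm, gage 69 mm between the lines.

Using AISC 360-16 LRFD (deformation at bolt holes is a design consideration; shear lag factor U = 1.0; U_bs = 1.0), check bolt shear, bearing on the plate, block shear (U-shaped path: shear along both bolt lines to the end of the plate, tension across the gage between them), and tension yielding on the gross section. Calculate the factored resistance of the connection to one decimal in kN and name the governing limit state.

362.3 kN (block shear governs)

Bolt shear: A_b = π(27)²/4 = 572.56 mm². φR_n = 0.75 × 372 × 572.56 × 4 × 1 = 639.0 kN.
Bearing (8 mm plate, F_u = 450 MPa): end bolts L_c = 55 − 30/2 = 40, R_n = min(1.2×40×8×450, 2.4×27×8×450) = 172.8 kN/bolt; interior L_c = 74 − 30 = 44, R_n = 190.08 kN/bolt. φR_n = 0.75 × (2×172.8 + 2×190.08) = 544.3 kN.
Block shear: shear path 2×[55+1×74] = 2×129 mm, A_gv = 2064, A_nv = 2×(129 − 1.5×32)×8 = 1296 mm²; tension across gage: (69 − 1×32)×8 = 296 mm². R_n = min(0.6×450×1296, 0.6×345×2064) + 1.0×450×296 = min(349.92, 427.25) + 133.2 = 483.12 kN. φR_n = 0.75 × 483.12 = 362.3 kN.
Tension yield (gross): A_g = 276×8 = 2208 mm². φR_n = 0.90 × 345 × 2208 = 685.6 kN.
Governing: min(639.0, 544.3, 362.3, 685.6) = 362.3 kN → block shear.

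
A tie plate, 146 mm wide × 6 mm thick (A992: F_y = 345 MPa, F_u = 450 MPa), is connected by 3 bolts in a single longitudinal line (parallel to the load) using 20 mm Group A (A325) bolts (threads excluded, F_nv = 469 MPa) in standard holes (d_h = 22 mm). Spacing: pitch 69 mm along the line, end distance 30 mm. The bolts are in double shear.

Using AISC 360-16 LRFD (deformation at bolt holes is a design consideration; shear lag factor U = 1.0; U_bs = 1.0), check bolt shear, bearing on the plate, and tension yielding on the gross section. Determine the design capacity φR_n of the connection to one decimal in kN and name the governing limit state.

240.6 kN (bearing governs)

Bolt shear: A_b = π(20)²/4 = 314.16 mm². φR_n = 0.75 × 469 × 314.16 × 3 × 2 = 663.0 kN.
Bearing (6 mm plate, F_u = 450 MPa): end bolts L_c = 30 − 22/2 = 19, R_n = min(1.2×19×6×450, 2.4×20×6×450) = 61.56 kN/bolt; interior L_c = 69 − 22 = 47, R_n = 129.6 kN/bolt. φR_n = 0.75 × (1×61.56 + 2×129.6) = 240.6 kN.
Tension yield (gross): A_g = 146×6 = 876 mm². φR_n = 0.90 × 345 × 876 = 272.0 kN.
Governing: min(663.0, 240.6, 272.0) = 240.6 kN → bearing.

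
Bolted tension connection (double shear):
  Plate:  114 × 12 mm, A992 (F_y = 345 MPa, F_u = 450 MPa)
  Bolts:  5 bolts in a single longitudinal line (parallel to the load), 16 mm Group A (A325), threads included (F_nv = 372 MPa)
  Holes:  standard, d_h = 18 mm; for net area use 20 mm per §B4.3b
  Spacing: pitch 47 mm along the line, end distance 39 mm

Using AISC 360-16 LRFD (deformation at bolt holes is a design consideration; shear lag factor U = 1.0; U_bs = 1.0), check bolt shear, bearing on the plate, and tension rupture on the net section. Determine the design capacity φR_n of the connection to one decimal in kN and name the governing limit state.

380.7 kN (net-section rupture governs)

Bolt shear: A_b = π(16)²/4 = 201.06 mm². φR_n = 0.75 × 372 × 201.06 × 5 × 2 = 561.0 kN.
Bearing (12 mm plate, F_u = 450 MPa): end bolts L_c = 39 − 18/2 = 30, R_n = min(1.2×30×12×450, 2.4×16×12×450) = 194.4 kN/bolt; interior L_c = 47 − 18 = 29, R_n = 187.92 kN/bolt. φR_n = 0.75 × (1×194.4 + 4×187.92) = 709.6 kN.
Tension rupture (net): A_n = (114 − 1×20)×12 = 1128 mm² (U = 1.0, A_e = A_n). φR_n = 0.75 × 450 × 1128 = 380.7 kN.
Governing: min(561.0, 709.6, 380.7) = 380.7 kN → net-section rupture.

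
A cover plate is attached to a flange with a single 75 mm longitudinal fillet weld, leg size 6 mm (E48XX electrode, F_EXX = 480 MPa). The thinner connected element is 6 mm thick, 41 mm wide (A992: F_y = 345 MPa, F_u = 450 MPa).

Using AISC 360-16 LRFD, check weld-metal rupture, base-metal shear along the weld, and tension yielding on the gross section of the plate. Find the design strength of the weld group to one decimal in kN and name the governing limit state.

Weld metal: throat = 0.707×6 = 4.242 mm, L = 75 mm. φR_n = 0.75 × 0.6 × 480 × 4.242 × 75 = 68.7 kN.
Base metal shear (6 mm plate): yield φR_n = 1.0×0.6×345×6×75 = 93.2 kN; rupture φR_n = 0.75×0.6×450×6×75 = 91.1 kN; take 91.1 kN (rupture).
Tension yield (gross): A_g = 41×6 = 246 mm². φR_n = 0.90 × 345 × 246 = 76.4 kN.
Governing: min(68.7, 91.1, 76.4) = 68.7 kN → weld metal.

68.7 kN (weld metal governs)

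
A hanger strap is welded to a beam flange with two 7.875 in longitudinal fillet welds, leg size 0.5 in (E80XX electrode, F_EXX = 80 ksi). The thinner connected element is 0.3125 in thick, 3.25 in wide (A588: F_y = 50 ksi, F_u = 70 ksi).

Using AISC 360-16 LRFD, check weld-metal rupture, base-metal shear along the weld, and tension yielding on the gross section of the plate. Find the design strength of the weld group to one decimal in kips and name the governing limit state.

Weld metal: throat = 0.707×0.5 = 0.3535 in, L = 2×7.875 = 15.75 in. φR_n = 0.75 × 0.6 × 80 × 0.3535 × 15.75 = 200.4 kips.
Base metal shear (0.3125 in plate): yield φR_n = 1.0×0.6×50×0.3125×15.75 = 147.7 kips; rupture φR_n = 0.75×0.6×70×0.3125×15.75 = 155.0 kips; take 147.7 kips (yield).
Tension yield (gross): A_g = 3.25×0.3125 = 1.0156 in². φR_n = 0.90 × 50 × 1.0156 = 45.7 kips.
Governing: min(200.4, 147.7, 45.7) = 45.7 kips → gross-section yield.

45.7 kips (gross-section yield governs)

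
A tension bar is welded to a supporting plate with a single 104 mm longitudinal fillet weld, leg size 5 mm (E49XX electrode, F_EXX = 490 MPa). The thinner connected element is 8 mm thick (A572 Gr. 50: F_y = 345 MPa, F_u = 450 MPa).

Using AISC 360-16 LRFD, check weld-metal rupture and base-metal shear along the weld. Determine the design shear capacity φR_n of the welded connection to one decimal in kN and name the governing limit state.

Weld metal: throat = 0.707×5 = 3.535 mm, L = 104 mm. φR_n = 0.75 × 0.6 × 490 × 3.535 × 104 = 81.1 kN.
Base metal shear (8 mm plate): yield φR_n = 1.0×0.6×345×8×104 = 172.2 kN; rupture φR_n = 0.75×0.6×450×8×104 = 168.5 kN; take 168.5 kN (rupture).
Governing: min(81.1, 168.5) = 81.1 kN → weld metal.

81.1 kN (weld metal governs)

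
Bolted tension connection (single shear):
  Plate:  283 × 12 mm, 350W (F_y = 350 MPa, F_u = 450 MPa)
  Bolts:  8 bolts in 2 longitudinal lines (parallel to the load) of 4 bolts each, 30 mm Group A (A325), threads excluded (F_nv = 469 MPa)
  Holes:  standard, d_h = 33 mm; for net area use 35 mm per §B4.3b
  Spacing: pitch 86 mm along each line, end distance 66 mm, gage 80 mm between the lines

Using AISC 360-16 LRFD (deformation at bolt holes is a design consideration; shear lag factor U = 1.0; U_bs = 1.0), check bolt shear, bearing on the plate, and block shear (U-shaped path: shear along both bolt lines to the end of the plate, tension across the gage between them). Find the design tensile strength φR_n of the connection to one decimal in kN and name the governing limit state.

1161.5 kN (block shear governs)

Bolt shear: A_b = π(30)²/4 = 706.86 mm². φR_n = 0.75 × 469 × 706.86 × 8 × 1 = 1989.1 kN.
Bearing (12 mm plate, F_u = 450 MPa): end bolts L_c = 66 − 33/2 = 49.5, R_n = min(1.2×49.5×12×450, 2.4×30×12×450) = 320.76 kN/bolt; interior L_c = 86 − 33 = 53, R_n = 343.44 kN/bolt. φR_n = 0.75 × (2×320.76 + 6×343.44) = 2026.6 kN.
Block shear: shear path 2×[66+3×86] = 2×324 mm, A_gv = 7776, A_nv = 2×(324 − 3.5×35)×12 = 4836 mm²; tension across gage: (80 − 1×35)×12 = 540 mm². R_n = min(0.6×450×4836, 0.6×350×7776) + 1.0×450×540 = min(1305.7, 1633) + 243 = 1548.7 kN. φR_n = 0.75 × 1548.7 = 1161.5 kN.
Governing: min(1989.1, 2026.6, 1161.5) = 1161.5 kN → block shear.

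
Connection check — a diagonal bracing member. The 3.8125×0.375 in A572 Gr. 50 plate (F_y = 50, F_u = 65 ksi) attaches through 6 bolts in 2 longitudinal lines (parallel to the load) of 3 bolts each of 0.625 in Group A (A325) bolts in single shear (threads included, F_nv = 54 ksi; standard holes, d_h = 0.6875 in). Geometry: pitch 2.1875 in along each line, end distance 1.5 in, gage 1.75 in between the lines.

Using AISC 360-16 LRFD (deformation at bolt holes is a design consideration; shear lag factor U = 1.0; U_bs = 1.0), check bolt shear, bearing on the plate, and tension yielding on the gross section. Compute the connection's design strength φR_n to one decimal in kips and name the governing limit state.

Bolt shear: A_b = π(0.625)²/4 = 0.3068 in². φR_n = 0.75 × 54 × 0.3068 × 6 × 1 = 74.6 kips.
Bearing (0.375 in plate, F_u = 65 ksi): end bolts L_c = 1.5 − 0.6875/2 = 1.15625, R_n = min(1.2×1.15625×0.375×65, 2.4×0.625×0.375×65) = 33.82 kips/bolt; interior L_c = 2.1875 − 0.6875 = 1.5, R_n = 36.563 kips/bolt. φR_n = 0.75 × (2×33.82 + 4×36.563) = 160.4 kips.
Tension yield (gross): A_g = 3.8125×0.375 = 1.4297 in². φR_n = 0.90 × 50 × 1.4297 = 64.3 kips.
Governing: min(74.6, 160.4, 64.3) = 64.3 kips → gross-section yield.

64.3 kips (gross-section yield governs)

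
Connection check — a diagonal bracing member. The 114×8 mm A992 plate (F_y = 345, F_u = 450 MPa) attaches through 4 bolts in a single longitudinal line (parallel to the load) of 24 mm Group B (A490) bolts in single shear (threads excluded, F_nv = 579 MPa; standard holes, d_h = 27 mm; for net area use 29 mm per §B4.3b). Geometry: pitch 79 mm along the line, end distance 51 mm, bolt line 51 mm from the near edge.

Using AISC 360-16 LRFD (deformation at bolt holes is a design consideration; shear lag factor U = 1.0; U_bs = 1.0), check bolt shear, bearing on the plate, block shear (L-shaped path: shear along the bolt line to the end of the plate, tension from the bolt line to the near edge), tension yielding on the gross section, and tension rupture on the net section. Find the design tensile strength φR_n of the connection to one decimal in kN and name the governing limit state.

229.5 kN (net-section rupture governs)

Bolt shear: A_b = π(24)²/4 = 452.39 mm². φR_n = 0.75 × 579 × 452.39 × 4 × 1 = 785.8 kN.
Bearing (8 mm plate, F_u = 450 MPa): end bolts L_c = 51 − 27/2 = 37.5, R_n = min(1.2×37.5×8×450, 2.4×24×8×450) = 162 kN/bolt; interior L_c = 79 − 27 = 52, R_n = 207.36 kN/bolt. φR_n = 0.75 × (1×162 + 3×207.36) = 588.1 kN.
Block shear: shear path 1×[51+3×79] = 1×288 mm, A_gv = 2304, A_nv = 1×(288 − 3.5×29)×8 = 1492 mm²; tension to near edge: (51 − 0.5×29)×8 = 292 mm². R_n = min(0.6×450×1492, 0.6×345×2304) + 1.0×450×292 = min(402.84, 476.93) + 131.4 = 534.24 kN. φR_n = 0.75 × 534.24 = 400.7 kN.
Tension yield (gross): A_g = 114×8 = 912 mm². φR_n = 0.90 × 345 × 912 = 283.2 kN.
Tension rupture (net): A_n = (114 − 1×29)×8 = 680 mm² (U = 1.0, A_e = A_n). φR_n = 0.75 × 450 × 680 = 229.5 kN.
Governing: min(785.8, 588.1, 400.7, 283.2, 229.5) = 229.5 kN → net-section rupture.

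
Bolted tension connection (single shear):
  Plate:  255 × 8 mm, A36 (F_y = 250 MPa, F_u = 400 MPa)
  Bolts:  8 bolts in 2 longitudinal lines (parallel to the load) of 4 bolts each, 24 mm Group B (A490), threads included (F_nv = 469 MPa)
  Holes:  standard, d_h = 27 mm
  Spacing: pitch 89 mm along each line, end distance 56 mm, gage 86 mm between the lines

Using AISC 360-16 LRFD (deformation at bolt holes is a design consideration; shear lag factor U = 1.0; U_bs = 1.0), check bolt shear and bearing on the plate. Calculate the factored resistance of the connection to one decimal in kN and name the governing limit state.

1074.2 kN (bearing governs)

Bolt shear: A_b = π(24)²/4 = 452.39 mm². φR_n = 0.75 × 469 × 452.39 × 8 × 1 = 1273.0 kN.
Bearing (8 mm plate, F_u = 400 MPa): end bolts L_c = 56 − 27/2 = 42.5, R_n = min(1.2×42.5×8×400, 2.4×24×8×400) = 163.2 kN/bolt; interior L_c = 89 − 27 = 62, R_n = 184.32 kN/bolt. φR_n = 0.75 × (2×163.2 + 6×184.32) = 1074.2 kN.
Governing: min(1273.0, 1074.2) = 1074.2 kN → bearing.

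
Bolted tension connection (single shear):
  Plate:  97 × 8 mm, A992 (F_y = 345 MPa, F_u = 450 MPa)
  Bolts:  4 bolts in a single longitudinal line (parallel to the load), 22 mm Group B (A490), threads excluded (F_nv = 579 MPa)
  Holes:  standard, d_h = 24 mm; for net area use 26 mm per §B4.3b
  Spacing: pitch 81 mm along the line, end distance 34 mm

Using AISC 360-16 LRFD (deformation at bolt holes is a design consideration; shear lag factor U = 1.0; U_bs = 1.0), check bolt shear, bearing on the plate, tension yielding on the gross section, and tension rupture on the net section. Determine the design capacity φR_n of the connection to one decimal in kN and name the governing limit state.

191.7 kN (net-section rupture governs)

Bolt shear: A_b = π(22)²/4 = 380.13 mm². φR_n = 0.75 × 579 × 380.13 × 4 × 1 = 660.3 kN.
Bearing (8 mm plate, F_u = 450 MPa): end bolts L_c = 34 − 24/2 = 22, R_n = min(1.2×22×8×450, 2.4×22×8×450) = 95.04 kN/bolt; interior L_c = 81 − 24 = 57, R_n = 190.08 kN/bolt. φR_n = 0.75 × (1×95.04 + 3×190.08) = 499.0 kN.
Tension yield (gross): A_g = 97×8 = 776 mm². φR_n = 0.90 × 345 × 776 = 240.9 kN.
Tension rupture (net): A_n = (97 − 1×26)×8 = 568 mm² (U = 1.0, A_e = A_n). φR_n = 0.75 × 450 × 568 = 191.7 kN.
Governing: min(660.3, 499.0, 240.9, 191.7) = 191.7 kN → net-section rupture.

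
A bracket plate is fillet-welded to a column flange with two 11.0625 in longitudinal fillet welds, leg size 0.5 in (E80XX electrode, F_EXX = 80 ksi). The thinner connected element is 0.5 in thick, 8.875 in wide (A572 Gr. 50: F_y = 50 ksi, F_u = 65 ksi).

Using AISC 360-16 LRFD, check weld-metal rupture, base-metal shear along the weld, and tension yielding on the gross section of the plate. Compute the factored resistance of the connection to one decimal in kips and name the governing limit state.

Weld metal: throat = 0.707×0.5 = 0.3535 in, L = 2×11.0625 = 22.125 in. φR_n = 0.75 × 0.6 × 80 × 0.3535 × 22.125 = 281.6 kips.
Base metal shear (0.5 in plate): yield φR_n = 1.0×0.6×50×0.5×22.125 = 331.9 kips; rupture φR_n = 0.75×0.6×65×0.5×22.125 = 323.6 kips; take 323.6 kips (rupture).
Tension yield (gross): A_g = 8.875×0.5 = 4.4375 in². φR_n = 0.90 × 50 × 4.4375 = 199.7 kips.
Governing: min(281.6, 323.6, 199.7) = 199.7 kips → gross-section yield.

199.7 kips (gross-section yield governs)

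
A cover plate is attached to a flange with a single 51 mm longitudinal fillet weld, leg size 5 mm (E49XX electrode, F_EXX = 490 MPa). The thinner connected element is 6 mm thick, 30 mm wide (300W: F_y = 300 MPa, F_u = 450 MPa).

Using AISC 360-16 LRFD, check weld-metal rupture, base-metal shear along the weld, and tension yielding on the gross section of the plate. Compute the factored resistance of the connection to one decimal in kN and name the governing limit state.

39.8 kN (weld metal governs)

Weld metal: throat = 0.707×5 = 3.535 mm, L = 51 mm. φR_n = 0.75 × 0.6 × 490 × 3.535 × 51 = 39.8 kN.
Base metal shear (6 mm plate): yield φR_n = 1.0×0.6×300×6×51 = 55.1 kN; rupture φR_n = 0.75×0.6×450×6×51 = 62.0 kN; take 55.1 kN (yield).
Tension yield (gross): A_g = 30×6 = 180 mm². φR_n = 0.90 × 300 × 180 = 48.6 kN.
Governing: min(39.8, 55.1, 48.6) = 39.8 kN → weld metal.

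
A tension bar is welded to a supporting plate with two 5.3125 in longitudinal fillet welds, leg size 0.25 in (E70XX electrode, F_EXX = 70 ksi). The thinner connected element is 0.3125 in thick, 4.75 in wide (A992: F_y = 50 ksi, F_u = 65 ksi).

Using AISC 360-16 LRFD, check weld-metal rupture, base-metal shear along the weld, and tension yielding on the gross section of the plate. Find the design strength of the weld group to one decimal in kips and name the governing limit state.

Weld metal: throat = 0.707×0.25 = 0.17675 in, L = 2×5.3125 = 10.625 in. φR_n = 0.75 × 0.6 × 70 × 0.17675 × 10.625 = 59.2 kips.
Base metal shear (0.3125 in plate): yield φR_n = 1.0×0.6×50×0.3125×10.625 = 99.6 kips; rupture φR_n = 0.75×0.6×65×0.3125×10.625 = 97.1 kips; take 97.1 kips (rupture).
Tension yield (gross): A_g = 4.75×0.3125 = 1.4844 in². φR_n = 0.90 × 50 × 1.4844 = 66.8 kips.
Governing: min(59.2, 97.1, 66.8) = 59.2 kips → weld metal.

59.2 kips (weld metal governs)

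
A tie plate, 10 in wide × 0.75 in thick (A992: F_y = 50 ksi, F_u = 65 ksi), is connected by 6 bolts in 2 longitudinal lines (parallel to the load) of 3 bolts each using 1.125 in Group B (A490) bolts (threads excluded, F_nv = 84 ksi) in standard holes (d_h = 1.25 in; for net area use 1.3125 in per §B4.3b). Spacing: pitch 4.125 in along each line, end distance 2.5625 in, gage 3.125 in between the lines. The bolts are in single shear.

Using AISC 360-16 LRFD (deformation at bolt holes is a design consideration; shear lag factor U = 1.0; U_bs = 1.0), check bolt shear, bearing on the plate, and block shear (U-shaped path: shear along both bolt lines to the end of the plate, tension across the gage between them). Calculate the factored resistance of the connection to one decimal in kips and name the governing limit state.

375.7 kips (bolt shear governs)

Bolt shear: A_b = π(1.125)²/4 = 0.99402 in². φR_n = 0.75 × 84 × 0.99402 × 6 × 1 = 375.7 kips.
Bearing (0.75 in plate, F_u = 65 ksi): end bolts L_c = 2.5625 − 1.25/2 = 1.9375, R_n = min(1.2×1.9375×0.75×65, 2.4×1.125×0.75×65) = 113.34 kips/bolt; interior L_c = 4.125 − 1.25 = 2.875, R_n = 131.63 kips/bolt. φR_n = 0.75 × (2×113.34 + 4×131.63) = 564.9 kips.
Block shear: shear path 2×[2.5625+2×4.125] = 2×10.8125 in, A_gv = 16.219, A_nv = 2×(10.8125 − 2.5×1.3125)×0.75 = 11.297 in²; tension across gage: (3.125 − 1×1.3125)×0.75 = 1.3594 in². R_n = min(0.6×65×11.297, 0.6×50×16.219) + 1.0×65×1.3594 = min(440.58, 486.57) + 88.361 = 528.94 kips. φR_n = 0.75 × 528.94 = 396.7 kips.
Governing: min(375.7, 564.9, 396.7) = 375.7 kips → bolt shear.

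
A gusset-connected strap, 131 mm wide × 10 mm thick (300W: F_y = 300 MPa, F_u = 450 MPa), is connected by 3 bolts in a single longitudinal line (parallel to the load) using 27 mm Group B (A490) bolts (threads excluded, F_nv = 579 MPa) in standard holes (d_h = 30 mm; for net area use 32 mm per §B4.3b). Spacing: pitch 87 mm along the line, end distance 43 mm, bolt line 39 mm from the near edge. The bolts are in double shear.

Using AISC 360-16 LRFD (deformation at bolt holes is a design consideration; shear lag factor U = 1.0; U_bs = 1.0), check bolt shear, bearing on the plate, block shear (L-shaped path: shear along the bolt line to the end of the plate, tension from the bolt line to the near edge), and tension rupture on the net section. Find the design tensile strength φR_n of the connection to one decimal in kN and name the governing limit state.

Bolt shear: A_b = π(27)²/4 = 572.56 mm². φR_n = 0.75 × 579 × 572.56 × 3 × 2 = 1491.8 kN.
Bearing (10 mm plate, F_u = 450 MPa): end bolts L_c = 43 − 30/2 = 28, R_n = min(1.2×28×10×450, 2.4×27×10×450) = 151.2 kN/bolt; interior L_c = 87 − 30 = 57, R_n = 291.6 kN/bolt. φR_n = 0.75 × (1×151.2 + 2×291.6) = 550.8 kN.
Block shear: shear path 1×[43+2×87] = 1×217 mm, A_gv = 2170, A_nv = 1×(217 − 2.5×32)×10 = 1370 mm²; tension to near edge: (39 − 0.5×32)×10 = 230 mm². R_n = min(0.6×450×1370, 0.6×300×2170) + 1.0×450×230 = min(369.9, 390.6) + 103.5 = 473.4 kN. φR_n = 0.75 × 473.4 = 355.1 kN.
Tension rupture (net): A_n = (131 − 1×32)×10 = 990 mm² (U = 1.0, A_e = A_n). φR_n = 0.75 × 450 × 990 = 334.1 kN.
Governing: min(1491.8, 550.8, 355.1, 334.1) = 334.1 kN → net-section rupture.

334.1 kN (net-section rupture governs)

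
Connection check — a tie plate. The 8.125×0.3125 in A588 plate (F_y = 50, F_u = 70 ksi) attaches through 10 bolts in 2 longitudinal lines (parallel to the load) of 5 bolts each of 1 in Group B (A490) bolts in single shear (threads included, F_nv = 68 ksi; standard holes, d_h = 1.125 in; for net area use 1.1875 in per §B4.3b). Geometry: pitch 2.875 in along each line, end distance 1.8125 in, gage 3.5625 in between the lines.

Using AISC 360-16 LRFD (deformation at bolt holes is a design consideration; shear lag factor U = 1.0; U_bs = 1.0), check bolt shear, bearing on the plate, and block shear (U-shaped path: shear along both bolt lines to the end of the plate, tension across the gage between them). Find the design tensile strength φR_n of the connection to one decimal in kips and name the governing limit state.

195.8 kips (block shear governs)

Bolt shear: A_b = π(1)²/4 = 0.7854 in². φR_n = 0.75 × 68 × 0.7854 × 10 × 1 = 400.6 kips.
Bearing (0.3125 in plate, F_u = 70 ksi): end bolts L_c = 1.8125 − 1.125/2 = 1.25, R_n = min(1.2×1.25×0.3125×70, 2.4×1×0.3125×70) = 32.813 kips/bolt; interior L_c = 2.875 − 1.125 = 1.75, R_n = 45.938 kips/bolt. φR_n = 0.75 × (2×32.813 + 8×45.938) = 324.8 kips.
Block shear: shear path 2×[1.8125+4×2.875] = 2×13.3125 in, A_gv = 8.3203, A_nv = 2×(13.3125 − 4.5×1.1875)×0.3125 = 4.9805 in²; tension across gage: (3.5625 − 1×1.1875)×0.3125 = 0.74219 in². R_n = min(0.6×70×4.9805, 0.6×50×8.3203) + 1.0×70×0.74219 = min(209.18, 249.61) + 51.953 = 261.13 kips. φR_n = 0.75 × 261.13 = 195.8 kips.
Governing: min(400.6, 324.8, 195.8) = 195.8 kips → block shear.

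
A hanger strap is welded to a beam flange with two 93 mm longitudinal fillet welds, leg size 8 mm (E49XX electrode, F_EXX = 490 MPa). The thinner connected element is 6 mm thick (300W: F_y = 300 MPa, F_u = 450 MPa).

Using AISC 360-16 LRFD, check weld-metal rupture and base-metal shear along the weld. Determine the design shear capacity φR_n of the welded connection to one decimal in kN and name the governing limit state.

200.9 kN (base-metal shear governs)

Weld metal: throat = 0.707×8 = 5.656 mm, L = 2×93 = 186 mm. φR_n = 0.75 × 0.6 × 490 × 5.656 × 186 = 232.0 kN.
Base metal shear (6 mm plate): yield φR_n = 1.0×0.6×300×6×186 = 200.9 kN; rupture φR_n = 0.75×0.6×450×6×186 = 226.0 kN; take 200.9 kN (yield).
Governing: min(232.0, 200.9) = 200.9 kN → base-metal shear.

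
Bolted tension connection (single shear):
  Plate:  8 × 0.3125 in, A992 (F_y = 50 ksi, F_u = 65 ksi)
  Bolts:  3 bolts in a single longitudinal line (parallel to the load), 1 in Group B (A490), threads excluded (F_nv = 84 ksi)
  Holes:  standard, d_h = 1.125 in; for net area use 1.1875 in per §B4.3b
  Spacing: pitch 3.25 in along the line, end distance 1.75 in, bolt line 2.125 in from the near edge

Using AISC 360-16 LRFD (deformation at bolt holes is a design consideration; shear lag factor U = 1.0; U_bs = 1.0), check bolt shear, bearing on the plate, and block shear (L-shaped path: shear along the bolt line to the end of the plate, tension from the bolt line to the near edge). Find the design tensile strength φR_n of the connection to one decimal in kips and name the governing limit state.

Bolt shear: A_b = π(1)²/4 = 0.7854 in². φR_n = 0.75 × 84 × 0.7854 × 3 × 1 = 148.4 kips.
Bearing (0.3125 in plate, F_u = 65 ksi): end bolts L_c = 1.75 − 1.125/2 = 1.1875, R_n = min(1.2×1.1875×0.3125×65, 2.4×1×0.3125×65) = 28.945 kips/bolt; interior L_c = 3.25 − 1.125 = 2.125, R_n = 48.75 kips/bolt. φR_n = 0.75 × (1×28.945 + 2×48.75) = 94.8 kips.
Block shear: shear path 1×[1.75+2×3.25] = 1×8.25 in, A_gv = 2.5781, A_nv = 1×(8.25 − 2.5×1.1875)×0.3125 = 1.6504 in²; tension to near edge: (2.125 − 0.5×1.1875)×0.3125 = 0.47852 in². R_n = min(0.6×65×1.6504, 0.6×50×2.5781) + 1.0×65×0.47852 = min(64.366, 77.343) + 31.104 = 95.47 kips. φR_n = 0.75 × 95.47 = 71.6 kips.
Governing: min(148.4, 94.8, 71.6) = 71.6 kips → block shear.

71.6 kips (block shear governs)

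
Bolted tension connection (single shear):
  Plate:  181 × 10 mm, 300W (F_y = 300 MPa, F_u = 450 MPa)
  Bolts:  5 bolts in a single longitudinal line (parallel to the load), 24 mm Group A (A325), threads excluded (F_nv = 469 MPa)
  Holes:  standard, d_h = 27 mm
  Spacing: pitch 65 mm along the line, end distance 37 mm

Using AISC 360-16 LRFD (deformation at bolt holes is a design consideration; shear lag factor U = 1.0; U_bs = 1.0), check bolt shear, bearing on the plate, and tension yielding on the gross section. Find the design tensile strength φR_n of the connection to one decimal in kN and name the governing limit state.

Bolt shear: A_b = π(24)²/4 = 452.39 mm². φR_n = 0.75 × 469 × 452.39 × 5 × 1 = 795.6 kN.
Bearing (10 mm plate, F_u = 450 MPa): end bolts L_c = 37 − 27/2 = 23.5, R_n = min(1.2×23.5×10×450, 2.4×24×10×450) = 126.9 kN/bolt; interior L_c = 65 − 27 = 38, R_n = 205.2 kN/bolt. φR_n = 0.75 × (1×126.9 + 4×205.2) = 710.8 kN.
Tension yield (gross): A_g = 181×10 = 1810 mm². φR_n = 0.90 × 300 × 1810 = 488.7 kN.
Governing: min(795.6, 710.8, 488.7) = 488.7 kN → gross-section yield.

488.7 kN (gross-section yield governs)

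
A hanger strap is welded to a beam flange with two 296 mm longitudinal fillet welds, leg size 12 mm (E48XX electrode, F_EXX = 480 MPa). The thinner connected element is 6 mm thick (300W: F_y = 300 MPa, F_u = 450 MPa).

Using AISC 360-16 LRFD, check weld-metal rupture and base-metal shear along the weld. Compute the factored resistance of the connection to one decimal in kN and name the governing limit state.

639.4 kN (base-metal shear governs)

Weld metal: throat = 0.707×12 = 8.484 mm, L = 2×296 = 592 mm. φR_n = 0.75 × 0.6 × 480 × 8.484 × 592 = 1084.9 kN.
Base metal shear (6 mm plate): yield φR_n = 1.0×0.6×300×6×592 = 639.4 kN; rupture φR_n = 0.75×0.6×450×6×592 = 719.3 kN; take 639.4 kN (yield).
Governing: min(1084.9, 639.4) = 639.4 kN → base-metal shear.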